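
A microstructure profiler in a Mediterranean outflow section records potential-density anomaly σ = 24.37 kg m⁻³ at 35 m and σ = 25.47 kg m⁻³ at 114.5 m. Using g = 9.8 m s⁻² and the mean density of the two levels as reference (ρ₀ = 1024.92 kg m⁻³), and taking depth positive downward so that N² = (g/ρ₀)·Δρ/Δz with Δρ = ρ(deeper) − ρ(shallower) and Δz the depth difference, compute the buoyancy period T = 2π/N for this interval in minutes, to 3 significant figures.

9.10 min

Δρ = 1025.47 − 1024.37 = 1.10 kg m⁻³ over Δz = 114.5 − 35 = 79.5 m.
N² = (9.8/1024.92) × (1.10/79.5) = 1.3230 × 10⁻⁴ s⁻².
N = √(1.3230 × 10⁻⁴) = 0.011502 rad s⁻¹, so T = 2π/N = 546.27 s = 9.1045 min ≈ 9.10 min.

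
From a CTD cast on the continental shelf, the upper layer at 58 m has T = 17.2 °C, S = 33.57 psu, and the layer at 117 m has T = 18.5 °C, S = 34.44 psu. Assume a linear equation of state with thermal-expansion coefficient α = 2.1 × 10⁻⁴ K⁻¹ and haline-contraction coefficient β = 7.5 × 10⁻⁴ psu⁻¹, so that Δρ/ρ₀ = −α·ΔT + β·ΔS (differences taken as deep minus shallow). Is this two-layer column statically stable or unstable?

stable

ΔT = 18.5 − 17.2 = +1.3 K and ΔS = 34.44 − 33.57 = +0.87 psu (deep − shallow).
−αΔT = -2.73 × 10⁻⁴; βΔS = 6.525 × 10⁻⁴; sum Δρ/ρ₀ = 3.795 × 10⁻⁴.
Δρ/ρ₀ > 0, so Δρ > 0: deeper water is denser → statically stable.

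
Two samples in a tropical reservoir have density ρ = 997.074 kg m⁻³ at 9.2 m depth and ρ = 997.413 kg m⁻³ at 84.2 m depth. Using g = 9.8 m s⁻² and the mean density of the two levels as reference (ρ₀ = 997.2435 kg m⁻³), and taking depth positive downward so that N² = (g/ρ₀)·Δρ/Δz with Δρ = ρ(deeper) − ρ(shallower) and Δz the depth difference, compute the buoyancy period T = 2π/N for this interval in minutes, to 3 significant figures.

15.7 min

Δρ = 997.413 − 997.074 = 0.339 kg m⁻³ over Δz = 84.2 − 9.2 = 75 m.
N² = (9.8/997.2435) × (0.339/75) = 4.4418 × 10⁻⁵ s⁻².
N = √(4.4418 × 10⁻⁵) = 6.6647 × 10⁻³ rad s⁻¹, so T = 2π/N = 942.76 s = 15.713 min ≈ 15.7 min.
N² > 0, so the interval is statically stable.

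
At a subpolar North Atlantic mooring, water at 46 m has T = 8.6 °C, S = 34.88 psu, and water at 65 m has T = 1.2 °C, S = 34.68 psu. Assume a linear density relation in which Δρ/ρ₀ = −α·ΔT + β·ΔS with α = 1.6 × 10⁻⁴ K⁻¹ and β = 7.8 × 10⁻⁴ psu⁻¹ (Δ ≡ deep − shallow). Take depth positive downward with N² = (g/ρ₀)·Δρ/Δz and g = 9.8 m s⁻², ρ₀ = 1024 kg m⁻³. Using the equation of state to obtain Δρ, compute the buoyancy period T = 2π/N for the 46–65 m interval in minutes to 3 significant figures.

ΔT = -7.4 K, ΔS = -0.20 psu (deep − shallow).
Δρ/ρ₀ = −αΔT + βΔS = 1.184 × 10⁻³ − 1.56 × 10⁻⁴ = 1.028 × 10⁻³, so Δρ ≈ 1.053 kg m⁻³.
N² = (g/ρ₀)·Δρ/Δz = g·(Δρ/ρ₀)/Δz = 9.8 × 1.028 × 10⁻³ / 19 = 5.3023 × 10⁻⁴ s⁻².
N = √(5.3023 × 10⁻⁴) = 0.023027 rad s⁻¹ → T = 2π/N = 272.86 s = 4.5477 min ≈ 4.55 min.

4.55 min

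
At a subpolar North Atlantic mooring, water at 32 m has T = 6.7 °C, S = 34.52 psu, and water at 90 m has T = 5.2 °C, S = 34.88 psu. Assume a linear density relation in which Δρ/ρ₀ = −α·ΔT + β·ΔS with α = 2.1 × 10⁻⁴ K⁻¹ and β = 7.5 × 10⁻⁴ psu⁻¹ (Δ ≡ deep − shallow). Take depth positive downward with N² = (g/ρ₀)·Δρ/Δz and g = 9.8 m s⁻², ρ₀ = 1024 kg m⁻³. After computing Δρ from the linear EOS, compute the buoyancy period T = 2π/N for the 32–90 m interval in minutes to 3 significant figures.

ΔT = -1.5 K, ΔS = +0.36 psu (deep − shallow).
Δρ/ρ₀ = −αΔT + βΔS = 3.15 × 10⁻⁴ + 2.70 × 10⁻⁴ = 5.85 × 10⁻⁴, so Δρ ≈ 0.5990 kg m⁻³.
N² = (g/ρ₀)·Δρ/Δz = g·(Δρ/ρ₀)/Δz = 9.8 × 5.85 × 10⁻⁴ / 58 = 9.8845 × 10⁻⁵ s⁻².
N = √(9.8845 × 10⁻⁵) = 9.9421 × 10⁻³ rad s⁻¹ → T = 2π/N = 631.98 s = 10.533 min ≈ 10.5 min.

10.5 min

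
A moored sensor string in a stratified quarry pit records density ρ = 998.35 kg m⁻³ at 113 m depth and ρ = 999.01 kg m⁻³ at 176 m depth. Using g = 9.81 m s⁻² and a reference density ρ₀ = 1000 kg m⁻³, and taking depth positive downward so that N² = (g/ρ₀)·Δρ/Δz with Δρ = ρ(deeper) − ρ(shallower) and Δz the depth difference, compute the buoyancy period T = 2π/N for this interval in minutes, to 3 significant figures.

Δρ = 999.01 − 998.35 = 0.66 kg m⁻³ over Δz = 176 − 113 = 63 m.
N² = (9.81/1000) × (0.66/63) = 1.0277 × 10⁻⁴ s⁻².
N = √(1.0277 × 10⁻⁴) = 0.010138 rad s⁻¹, so T = 2π/N = 619.77 s = 10.329 min ≈ 10.3 min.

10.3 min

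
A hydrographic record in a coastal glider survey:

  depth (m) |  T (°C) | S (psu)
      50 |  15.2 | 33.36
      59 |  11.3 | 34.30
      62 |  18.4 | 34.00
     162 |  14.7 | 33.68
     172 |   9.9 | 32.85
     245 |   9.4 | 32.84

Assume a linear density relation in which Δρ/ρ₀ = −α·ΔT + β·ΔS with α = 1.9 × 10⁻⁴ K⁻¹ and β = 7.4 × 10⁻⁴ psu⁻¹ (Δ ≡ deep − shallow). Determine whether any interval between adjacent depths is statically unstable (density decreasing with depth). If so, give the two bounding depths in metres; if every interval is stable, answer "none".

59–62 m

Evaluate Δρ/ρ₀ = −αΔT + βΔS across each adjacent pair:
  50–59 m: −αΔT+βΔS = −(1.9 × 10⁻⁴)(-3.9)+(7.4 × 10⁻⁴)(+0.94) = 1.4 × 10⁻³ → stable
  59–62 m: −αΔT+βΔS = −(1.9 × 10⁻⁴)(+7.1)+(7.4 × 10⁻⁴)(-0.30) = -1.6 × 10⁻³ → UNSTABLE
  62–162 m: −αΔT+βΔS = −(1.9 × 10⁻⁴)(-3.7)+(7.4 × 10⁻⁴)(-0.32) = 4.7 × 10⁻⁴ → stable
  162–172 m: −αΔT+βΔS = −(1.9 × 10⁻⁴)(-4.8)+(7.4 × 10⁻⁴)(-0.83) = 3.0 × 10⁻⁴ → stable
  172–245 m: −αΔT+βΔS = −(1.9 × 10⁻⁴)(-0.5)+(7.4 × 10⁻⁴)(-0.01) = 8.8 × 10⁻⁵ → stable
The 59–62 m interval has Δρ < 0: lighter water underlies denser water.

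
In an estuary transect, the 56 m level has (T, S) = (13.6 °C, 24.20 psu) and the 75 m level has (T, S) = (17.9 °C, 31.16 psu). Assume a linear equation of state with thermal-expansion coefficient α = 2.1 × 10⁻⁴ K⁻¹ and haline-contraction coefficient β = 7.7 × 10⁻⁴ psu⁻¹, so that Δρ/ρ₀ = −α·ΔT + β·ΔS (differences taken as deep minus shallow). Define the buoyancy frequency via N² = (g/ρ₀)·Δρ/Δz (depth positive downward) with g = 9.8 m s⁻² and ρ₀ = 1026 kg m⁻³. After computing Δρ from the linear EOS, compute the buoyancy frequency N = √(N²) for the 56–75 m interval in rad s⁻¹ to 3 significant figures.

ΔT = +4.3 K, ΔS = +6.96 psu (deep − shallow).
Δρ/ρ₀ = −αΔT + βΔS = -9.03 × 10⁻⁴ + 5.3592 × 10⁻³ = 4.4562 × 10⁻³, so Δρ ≈ 4.572 kg m⁻³.
N² = (g/ρ₀)·Δρ/Δz = g·(Δρ/ρ₀)/Δz = 9.8 × 4.4562 × 10⁻³ / 19 = 2.2985 × 10⁻³ s⁻².
N = √(2.2985 × 10⁻³) = 0.047943 rad s⁻¹ ≈ 0.0479 rad s⁻¹.

0.0479 rad s⁻¹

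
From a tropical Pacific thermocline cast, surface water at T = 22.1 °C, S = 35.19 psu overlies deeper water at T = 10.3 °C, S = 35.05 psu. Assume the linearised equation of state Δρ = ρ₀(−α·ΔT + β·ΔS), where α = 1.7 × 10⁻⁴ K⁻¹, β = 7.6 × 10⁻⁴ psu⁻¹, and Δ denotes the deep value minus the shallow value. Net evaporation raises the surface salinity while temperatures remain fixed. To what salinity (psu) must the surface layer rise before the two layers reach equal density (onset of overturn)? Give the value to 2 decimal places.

Neutral buoyancy requires −α(T_deep − T_surf) + β(S_deep − S_surf′) = 0.
S_surf′ = S_deep − (α/β)·ΔT = 35.05 − (1.7 × 10⁻⁴/7.6 × 10⁻⁴)·(-11.8) = 37.6895 psu.
Increase required: 37.6895 − 35.19 = 2.4995 psu.

37.69 psu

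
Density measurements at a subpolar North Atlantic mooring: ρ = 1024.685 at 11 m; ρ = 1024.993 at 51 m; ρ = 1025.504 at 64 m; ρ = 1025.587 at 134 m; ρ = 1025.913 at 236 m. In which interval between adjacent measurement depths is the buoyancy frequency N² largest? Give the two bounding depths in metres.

51–64 m

Compute the density gradient over each adjacent pair:
  11–51 m: Δρ/Δz = 0.308/40 = 7.7 × 10⁻³ kg m⁻⁴
  51–64 m: Δρ/Δz = 0.511/13 = 0.039 kg m⁻⁴
  64–134 m: Δρ/Δz = 0.083/70 = 1.2 × 10⁻³ kg m⁻⁴
  134–236 m: Δρ/Δz = 0.326/102 = 3.2 × 10⁻³ kg m⁻⁴
The largest gradient is in the 51–64 m interval — the pycnocline.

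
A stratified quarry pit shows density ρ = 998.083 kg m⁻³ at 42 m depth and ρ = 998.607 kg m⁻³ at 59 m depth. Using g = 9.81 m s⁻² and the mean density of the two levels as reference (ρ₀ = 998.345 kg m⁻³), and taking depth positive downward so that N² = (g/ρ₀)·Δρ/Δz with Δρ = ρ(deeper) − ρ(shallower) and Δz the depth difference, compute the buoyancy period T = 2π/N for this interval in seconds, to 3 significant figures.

361 s

Δρ = 998.607 − 998.083 = 0.524 kg m⁻³ over Δz = 59 − 42 = 17 m.
N² = (9.81/998.345) × (0.524/17) = 3.0288 × 10⁻⁴ s⁻².
N = √(3.0288 × 10⁻⁴) = 0.017403 rad s⁻¹, so T = 2π/N = 361.04 s ≈ 361 s.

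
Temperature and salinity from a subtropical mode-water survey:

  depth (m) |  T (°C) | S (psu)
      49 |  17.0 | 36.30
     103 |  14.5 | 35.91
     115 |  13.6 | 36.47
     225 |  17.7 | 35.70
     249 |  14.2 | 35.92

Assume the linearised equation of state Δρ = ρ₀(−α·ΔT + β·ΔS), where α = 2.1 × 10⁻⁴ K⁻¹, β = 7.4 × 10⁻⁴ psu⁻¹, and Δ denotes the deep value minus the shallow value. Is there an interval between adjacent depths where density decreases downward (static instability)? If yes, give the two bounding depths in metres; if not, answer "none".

Evaluate Δρ/ρ₀ = −αΔT + βΔS across each adjacent pair:
  49–103 m: −αΔT+βΔS = −(2.1 × 10⁻⁴)(-2.5)+(7.4 × 10⁻⁴)(-0.39) = 2.4 × 10⁻⁴ → stable
  103–115 m: −αΔT+βΔS = −(2.1 × 10⁻⁴)(-0.9)+(7.4 × 10⁻⁴)(+0.56) = 6.0 × 10⁻⁴ → stable
  115–225 m: −αΔT+βΔS = −(2.1 × 10⁻⁴)(+4.1)+(7.4 × 10⁻⁴)(-0.77) = -1.4 × 10⁻³ → UNSTABLE
  225–249 m: −αΔT+βΔS = −(2.1 × 10⁻⁴)(-3.5)+(7.4 × 10⁻⁴)(+0.22) = 9.0 × 10⁻⁴ → stable
The 115–225 m interval has Δρ < 0: lighter water underlies denser water.

115–225 m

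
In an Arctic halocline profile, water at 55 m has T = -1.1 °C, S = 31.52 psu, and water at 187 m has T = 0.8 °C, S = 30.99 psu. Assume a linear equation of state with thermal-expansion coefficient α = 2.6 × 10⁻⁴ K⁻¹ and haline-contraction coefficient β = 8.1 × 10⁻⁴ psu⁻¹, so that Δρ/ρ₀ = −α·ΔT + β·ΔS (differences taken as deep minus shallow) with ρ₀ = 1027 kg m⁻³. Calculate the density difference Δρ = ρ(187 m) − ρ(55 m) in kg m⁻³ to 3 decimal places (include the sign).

ΔT = +1.9 K, ΔS = -0.53 psu (deep − shallow).
Δρ/ρ₀ = −(2.6 × 10⁻⁴)(+1.9) + (8.1 × 10⁻⁴)(-0.53) = -9.233 × 10⁻⁴.
Δρ = 1027 × (-9.233 × 10⁻⁴) = -0.948 kg m⁻³.
Negative Δρ: lighter below, statically unstable.

-0.948 kg m⁻³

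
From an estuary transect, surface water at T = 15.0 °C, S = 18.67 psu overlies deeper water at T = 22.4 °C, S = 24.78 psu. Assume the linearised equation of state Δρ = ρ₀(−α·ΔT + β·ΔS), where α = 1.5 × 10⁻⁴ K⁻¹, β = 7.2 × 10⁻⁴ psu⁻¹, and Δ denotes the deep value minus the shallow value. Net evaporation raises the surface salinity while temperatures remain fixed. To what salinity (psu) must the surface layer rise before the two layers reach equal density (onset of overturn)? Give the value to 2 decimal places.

Neutral buoyancy requires −α(T_deep − T_surf) + β(S_deep − S_surf′) = 0.
S_surf′ = S_deep − (α/β)·ΔT = 24.78 − (1.5 × 10⁻⁴/7.2 × 10⁻⁴)·(+7.4) = 23.2383 psu.
Increase required: 23.2383 − 18.67 = 4.5683 psu.

23.24 psu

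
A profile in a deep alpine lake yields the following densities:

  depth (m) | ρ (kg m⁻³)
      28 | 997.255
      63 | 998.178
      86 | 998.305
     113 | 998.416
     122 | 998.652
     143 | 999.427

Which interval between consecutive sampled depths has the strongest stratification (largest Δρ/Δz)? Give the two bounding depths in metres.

122–143 m

Compute the density gradient over each adjacent pair:
  28–63 m: Δρ/Δz = 0.923/35 = 0.026 kg m⁻⁴
  63–86 m: Δρ/Δz = 0.127/23 = 5.5 × 10⁻³ kg m⁻⁴
  86–113 m: Δρ/Δz = 0.111/27 = 4.1 × 10⁻³ kg m⁻⁴
  113–122 m: Δρ/Δz = 0.236/9 = 0.026 kg m⁻⁴
  122–143 m: Δρ/Δz = 0.775/21 = 0.037 kg m⁻⁴
The largest gradient is in the 122–143 m interval — the pycnocline.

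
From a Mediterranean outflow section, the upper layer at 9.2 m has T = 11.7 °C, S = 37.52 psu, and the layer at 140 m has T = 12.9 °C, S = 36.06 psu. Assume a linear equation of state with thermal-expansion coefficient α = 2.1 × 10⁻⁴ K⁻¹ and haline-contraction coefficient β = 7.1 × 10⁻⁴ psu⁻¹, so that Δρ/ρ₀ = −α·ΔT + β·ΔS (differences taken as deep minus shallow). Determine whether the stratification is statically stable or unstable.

unstable

ΔT = 12.9 − 11.7 = +1.2 K and ΔS = 36.06 − 37.52 = -1.46 psu (deep − shallow).
−αΔT = -2.52 × 10⁻⁴; βΔS = -1.0366 × 10⁻³; sum Δρ/ρ₀ = -1.2886 × 10⁻³.
Δρ/ρ₀ < 0, so Δρ < 0: deeper water is lighter → statically unstable; the column would overturn.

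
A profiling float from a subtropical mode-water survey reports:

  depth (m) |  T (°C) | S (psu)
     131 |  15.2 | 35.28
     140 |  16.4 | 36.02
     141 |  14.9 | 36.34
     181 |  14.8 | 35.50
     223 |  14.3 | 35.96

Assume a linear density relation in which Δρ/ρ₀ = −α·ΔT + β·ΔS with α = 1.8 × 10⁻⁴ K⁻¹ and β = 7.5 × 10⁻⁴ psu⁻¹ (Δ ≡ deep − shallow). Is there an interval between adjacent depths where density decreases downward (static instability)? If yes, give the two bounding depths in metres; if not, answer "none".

141–181 m

Evaluate Δρ/ρ₀ = −αΔT + βΔS across each adjacent pair:
  131–140 m: −αΔT+βΔS = −(1.8 × 10⁻⁴)(+1.2)+(7.5 × 10⁻⁴)(+0.74) = 3.4 × 10⁻⁴ → stable
  140–141 m: −αΔT+βΔS = −(1.8 × 10⁻⁴)(-1.5)+(7.5 × 10⁻⁴)(+0.32) = 5.1 × 10⁻⁴ → stable
  141–181 m: −αΔT+βΔS = −(1.8 × 10⁻⁴)(-0.1)+(7.5 × 10⁻⁴)(-0.84) = -6.1 × 10⁻⁴ → UNSTABLE
  181–223 m: −αΔT+βΔS = −(1.8 × 10⁻⁴)(-0.5)+(7.5 × 10⁻⁴)(+0.46) = 4.4 × 10⁻⁴ → stable
The 141–181 m interval has Δρ < 0: lighter water underlies denser water.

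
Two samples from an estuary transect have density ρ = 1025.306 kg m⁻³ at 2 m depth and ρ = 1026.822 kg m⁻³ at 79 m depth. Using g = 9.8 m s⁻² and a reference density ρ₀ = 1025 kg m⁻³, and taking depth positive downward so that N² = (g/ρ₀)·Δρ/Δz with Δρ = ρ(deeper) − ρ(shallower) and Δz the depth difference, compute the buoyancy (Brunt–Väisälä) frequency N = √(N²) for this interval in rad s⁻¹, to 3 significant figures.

Δρ = 1026.822 − 1025.306 = 1.516 kg m⁻³ over Δz = 79 − 2 = 77 m.
N² = (9.8/1025) × (1.516/77) = 1.8824 × 10⁻⁴ s⁻².
N = √(1.8824 × 10⁻⁴) = 0.013720 rad s⁻¹ ≈ 0.0137 rad s⁻¹.
N² > 0, so the interval is statically stable.

0.0137 rad s⁻¹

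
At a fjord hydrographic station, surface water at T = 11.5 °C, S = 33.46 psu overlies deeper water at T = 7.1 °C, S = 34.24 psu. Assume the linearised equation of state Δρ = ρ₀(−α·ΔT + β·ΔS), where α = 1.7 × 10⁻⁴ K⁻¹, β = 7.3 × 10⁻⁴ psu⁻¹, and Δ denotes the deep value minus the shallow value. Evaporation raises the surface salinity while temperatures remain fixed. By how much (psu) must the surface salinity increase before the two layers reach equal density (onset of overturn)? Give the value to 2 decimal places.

1.80 psu

Neutral buoyancy requires −α(T_deep − T_surf) + β(S_deep − S_surf′) = 0.
S_surf′ = S_deep − (α/β)·ΔT = 34.24 − (1.7 × 10⁻⁴/7.3 × 10⁻⁴)·(-4.4) = 35.2647 psu.
Increase required: 35.2647 − 33.46 = 1.8047 psu.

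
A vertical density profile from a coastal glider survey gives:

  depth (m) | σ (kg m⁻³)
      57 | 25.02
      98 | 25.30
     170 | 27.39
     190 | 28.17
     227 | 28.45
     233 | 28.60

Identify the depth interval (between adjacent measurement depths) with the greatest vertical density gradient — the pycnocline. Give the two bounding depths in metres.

Compute the density gradient over each adjacent pair:
  57–98 m: Δρ/Δz = 0.28/41 = 6.8 × 10⁻³ kg m⁻⁴
  98–170 m: Δρ/Δz = 2.09/72 = 0.029 kg m⁻⁴
  170–190 m: Δρ/Δz = 0.78/20 = 0.039 kg m⁻⁴
  190–227 m: Δρ/Δz = 0.28/37 = 7.6 × 10⁻³ kg m⁻⁴
  227–233 m: Δρ/Δz = 0.15/6 = 0.025 kg m⁻⁴
The largest gradient is in the 170–190 m interval — the pycnocline.

170–190 m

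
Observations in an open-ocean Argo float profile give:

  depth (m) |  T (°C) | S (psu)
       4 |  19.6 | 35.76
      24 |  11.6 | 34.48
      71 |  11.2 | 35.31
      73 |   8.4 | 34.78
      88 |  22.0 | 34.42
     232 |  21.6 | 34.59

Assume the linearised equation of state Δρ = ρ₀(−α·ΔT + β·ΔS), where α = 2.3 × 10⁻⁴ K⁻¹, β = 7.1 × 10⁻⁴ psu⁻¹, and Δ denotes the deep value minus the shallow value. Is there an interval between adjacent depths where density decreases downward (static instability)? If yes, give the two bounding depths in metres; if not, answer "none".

Evaluate Δρ/ρ₀ = −αΔT + βΔS across each adjacent pair:
  4–24 m: −αΔT+βΔS = −(2.3 × 10⁻⁴)(-8.0)+(7.1 × 10⁻⁴)(-1.28) = 9.3 × 10⁻⁴ → stable
  24–71 m: −αΔT+βΔS = −(2.3 × 10⁻⁴)(-0.4)+(7.1 × 10⁻⁴)(+0.83) = 6.8 × 10⁻⁴ → stable
  71–73 m: −αΔT+βΔS = −(2.3 × 10⁻⁴)(-2.8)+(7.1 × 10⁻⁴)(-0.53) = 2.7 × 10⁻⁴ → stable
  73–88 m: −αΔT+βΔS = −(2.3 × 10⁻⁴)(+13.6)+(7.1 × 10⁻⁴)(-0.36) = -3.4 × 10⁻³ → UNSTABLE
  88–232 m: −αΔT+βΔS = −(2.3 × 10⁻⁴)(-0.4)+(7.1 × 10⁻⁴)(+0.17) = 2.1 × 10⁻⁴ → stable
The 73–88 m interval has Δρ < 0: lighter water underlies denser water.

73–88 m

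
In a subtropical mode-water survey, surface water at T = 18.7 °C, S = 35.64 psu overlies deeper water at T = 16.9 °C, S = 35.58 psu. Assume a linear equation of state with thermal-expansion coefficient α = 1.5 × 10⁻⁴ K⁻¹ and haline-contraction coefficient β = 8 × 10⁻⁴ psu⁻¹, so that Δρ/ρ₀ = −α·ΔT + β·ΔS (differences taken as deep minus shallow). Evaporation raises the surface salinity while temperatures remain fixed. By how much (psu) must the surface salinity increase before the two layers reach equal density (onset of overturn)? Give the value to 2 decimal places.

0.28 psu

Neutral buoyancy requires −α(T_deep − T_surf) + β(S_deep − S_surf′) = 0.
S_surf′ = S_deep − (α/β)·ΔT = 35.58 − (1.5 × 10⁻⁴/8 × 10⁻⁴)·(-1.8) = 35.9175 psu.
Increase required: 35.9175 − 35.64 = 0.2775 psu.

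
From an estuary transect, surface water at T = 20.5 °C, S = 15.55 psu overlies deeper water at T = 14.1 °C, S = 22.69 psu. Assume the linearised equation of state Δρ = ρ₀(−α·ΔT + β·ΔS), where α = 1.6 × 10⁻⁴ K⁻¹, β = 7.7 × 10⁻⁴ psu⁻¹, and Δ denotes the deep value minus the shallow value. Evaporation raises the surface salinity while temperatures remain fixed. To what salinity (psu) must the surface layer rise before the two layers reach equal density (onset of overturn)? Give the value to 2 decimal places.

Neutral buoyancy requires −α(T_deep − T_surf) + β(S_deep − S_surf′) = 0.
S_surf′ = S_deep − (α/β)·ΔT = 22.69 − (1.6 × 10⁻⁴/7.7 × 10⁻⁴)·(-6.4) = 24.0199 psu.
Increase required: 24.0199 − 15.55 = 8.4699 psu.

24.02 psu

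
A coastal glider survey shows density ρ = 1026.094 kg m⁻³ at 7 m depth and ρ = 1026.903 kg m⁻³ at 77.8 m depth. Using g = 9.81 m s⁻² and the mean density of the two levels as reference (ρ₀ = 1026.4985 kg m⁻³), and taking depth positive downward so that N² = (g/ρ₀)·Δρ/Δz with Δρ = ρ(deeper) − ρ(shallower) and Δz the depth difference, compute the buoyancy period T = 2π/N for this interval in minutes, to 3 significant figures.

10.0 min

Δρ = 1026.903 − 1026.094 = 0.809 kg m⁻³ over Δz = 77.8 − 7 = 70.8 m.
N² = (9.81/1026.4985) × (0.809/70.8) = 1.0920 × 10⁻⁴ s⁻².
N = √(1.0920 × 10⁻⁴) = 0.010450 rad s⁻¹, so T = 2π/N = 601.26 s = 10.021 min ≈ 10.0 min.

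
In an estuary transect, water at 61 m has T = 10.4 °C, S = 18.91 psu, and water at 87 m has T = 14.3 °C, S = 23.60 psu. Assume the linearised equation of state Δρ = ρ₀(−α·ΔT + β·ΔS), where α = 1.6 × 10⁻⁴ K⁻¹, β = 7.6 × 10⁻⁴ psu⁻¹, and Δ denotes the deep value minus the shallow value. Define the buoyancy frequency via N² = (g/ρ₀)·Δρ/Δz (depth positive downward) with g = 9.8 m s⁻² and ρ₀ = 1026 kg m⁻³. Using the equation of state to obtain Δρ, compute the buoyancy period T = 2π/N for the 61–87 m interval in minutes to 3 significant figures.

ΔT = +3.9 K, ΔS = +4.69 psu (deep − shallow).
Δρ/ρ₀ = −αΔT + βΔS = -6.24 × 10⁻⁴ + 3.5644 × 10⁻³ = 2.9404 × 10⁻³, so Δρ ≈ 3.017 kg m⁻³.
N² = (g/ρ₀)·Δρ/Δz = g·(Δρ/ρ₀)/Δz = 9.8 × 2.9404 × 10⁻³ / 26 = 1.1083 × 10⁻³ s⁻².
N = √(1.1083 × 10⁻³) = 0.033291 rad s⁻¹ → T = 2π/N = 188.74 s = 3.1457 min ≈ 3.15 min.

3.15 min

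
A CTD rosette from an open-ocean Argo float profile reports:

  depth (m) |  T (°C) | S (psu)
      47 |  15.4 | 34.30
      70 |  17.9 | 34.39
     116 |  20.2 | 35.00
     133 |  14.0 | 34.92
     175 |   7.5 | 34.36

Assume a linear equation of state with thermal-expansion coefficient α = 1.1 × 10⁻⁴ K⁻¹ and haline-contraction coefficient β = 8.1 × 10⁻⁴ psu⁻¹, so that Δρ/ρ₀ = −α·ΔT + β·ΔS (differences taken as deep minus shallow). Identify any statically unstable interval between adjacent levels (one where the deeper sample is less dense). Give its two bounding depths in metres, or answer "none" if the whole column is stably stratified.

Evaluate Δρ/ρ₀ = −αΔT + βΔS across each adjacent pair:
  47–70 m: −αΔT+βΔS = −(1.1 × 10⁻⁴)(+2.5)+(8.1 × 10⁻⁴)(+0.09) = -2.0 × 10⁻⁴ → UNSTABLE
  70–116 m: −αΔT+βΔS = −(1.1 × 10⁻⁴)(+2.3)+(8.1 × 10⁻⁴)(+0.61) = 2.4 × 10⁻⁴ → stable
  116–133 m: −αΔT+βΔS = −(1.1 × 10⁻⁴)(-6.2)+(8.1 × 10⁻⁴)(-0.08) = 6.2 × 10⁻⁴ → stable
  133–175 m: −αΔT+βΔS = −(1.1 × 10⁻⁴)(-6.5)+(8.1 × 10⁻⁴)(-0.56) = 2.6 × 10⁻⁴ → stable
The 47–70 m interval has Δρ < 0: lighter water underlies denser water.

47–70 m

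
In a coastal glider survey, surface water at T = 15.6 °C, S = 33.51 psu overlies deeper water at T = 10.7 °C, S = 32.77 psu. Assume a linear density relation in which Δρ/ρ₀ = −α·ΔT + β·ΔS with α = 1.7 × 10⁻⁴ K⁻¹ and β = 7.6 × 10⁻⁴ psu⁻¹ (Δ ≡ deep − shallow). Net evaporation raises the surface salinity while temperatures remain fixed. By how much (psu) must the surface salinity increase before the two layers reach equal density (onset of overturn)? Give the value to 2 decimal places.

0.36 psu

Neutral buoyancy requires −α(T_deep − T_surf) + β(S_deep − S_surf′) = 0.
S_surf′ = S_deep − (α/β)·ΔT = 32.77 − (1.7 × 10⁻⁴/7.6 × 10⁻⁴)·(-4.9) = 33.8661 psu.
Increase required: 33.8661 − 33.51 = 0.3561 psu.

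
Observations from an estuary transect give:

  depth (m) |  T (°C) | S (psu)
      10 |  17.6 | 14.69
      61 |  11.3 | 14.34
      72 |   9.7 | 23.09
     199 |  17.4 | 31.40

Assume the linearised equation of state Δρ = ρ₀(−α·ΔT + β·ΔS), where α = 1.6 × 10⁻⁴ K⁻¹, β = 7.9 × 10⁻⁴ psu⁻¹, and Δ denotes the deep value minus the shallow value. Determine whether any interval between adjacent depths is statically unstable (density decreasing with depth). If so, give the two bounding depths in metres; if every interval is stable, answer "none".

Evaluate Δρ/ρ₀ = −αΔT + βΔS across each adjacent pair:
  10–61 m: −αΔT+βΔS = −(1.6 × 10⁻⁴)(-6.3)+(7.9 × 10⁻⁴)(-0.35) = 7.3 × 10⁻⁴ → stable
  61–72 m: −αΔT+βΔS = −(1.6 × 10⁻⁴)(-1.6)+(7.9 × 10⁻⁴)(+8.75) = 7.2 × 10⁻³ → stable
  72–199 m: −αΔT+βΔS = −(1.6 × 10⁻⁴)(+7.7)+(7.9 × 10⁻⁴)(+8.31) = 5.3 × 10⁻³ → stable
Every interval has Δρ > 0: the column is stably stratified throughout.

none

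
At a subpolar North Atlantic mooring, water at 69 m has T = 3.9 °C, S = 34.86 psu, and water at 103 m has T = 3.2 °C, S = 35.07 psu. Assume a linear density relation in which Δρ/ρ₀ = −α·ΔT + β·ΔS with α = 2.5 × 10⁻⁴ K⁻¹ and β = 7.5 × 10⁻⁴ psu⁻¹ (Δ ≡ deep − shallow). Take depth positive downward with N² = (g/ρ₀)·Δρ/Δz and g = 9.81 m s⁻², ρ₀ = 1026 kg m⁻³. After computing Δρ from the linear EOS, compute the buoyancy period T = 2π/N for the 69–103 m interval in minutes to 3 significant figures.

10.7 min

ΔT = -0.7 K, ΔS = +0.21 psu (deep − shallow).
Δρ/ρ₀ = −αΔT + βΔS = 1.75 × 10⁻⁴ + 1.575 × 10⁻⁴ = 3.325 × 10⁻⁴, so Δρ ≈ 0.3411 kg m⁻³.
N² = (g/ρ₀)·Δρ/Δz = g·(Δρ/ρ₀)/Δz = 9.81 × 3.325 × 10⁻⁴ / 34 = 9.5936 × 10⁻⁵ s⁻².
N = √(9.5936 × 10⁻⁵) = 9.7947 × 10⁻³ rad s⁻¹ → T = 2π/N = 641.49 s = 10.691 min ≈ 10.7 min.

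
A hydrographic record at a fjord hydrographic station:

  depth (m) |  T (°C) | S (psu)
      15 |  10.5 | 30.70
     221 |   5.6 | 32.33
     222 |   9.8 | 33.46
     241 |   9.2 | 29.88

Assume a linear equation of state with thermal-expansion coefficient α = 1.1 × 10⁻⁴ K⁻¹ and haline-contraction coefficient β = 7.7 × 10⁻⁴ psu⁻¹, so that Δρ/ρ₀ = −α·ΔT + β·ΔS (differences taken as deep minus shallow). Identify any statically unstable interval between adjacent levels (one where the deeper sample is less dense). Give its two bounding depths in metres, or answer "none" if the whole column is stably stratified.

222–241 m

Evaluate Δρ/ρ₀ = −αΔT + βΔS across each adjacent pair:
  15–221 m: −αΔT+βΔS = −(1.1 × 10⁻⁴)(-4.9)+(7.7 × 10⁻⁴)(+1.63) = 1.8 × 10⁻³ → stable
  221–222 m: −αΔT+βΔS = −(1.1 × 10⁻⁴)(+4.2)+(7.7 × 10⁻⁴)(+1.13) = 4.1 × 10⁻⁴ → stable
  222–241 m: −αΔT+βΔS = −(1.1 × 10⁻⁴)(-0.6)+(7.7 × 10⁻⁴)(-3.58) = -2.7 × 10⁻³ → UNSTABLE
The 222–241 m interval has Δρ < 0: lighter water underlies denser water.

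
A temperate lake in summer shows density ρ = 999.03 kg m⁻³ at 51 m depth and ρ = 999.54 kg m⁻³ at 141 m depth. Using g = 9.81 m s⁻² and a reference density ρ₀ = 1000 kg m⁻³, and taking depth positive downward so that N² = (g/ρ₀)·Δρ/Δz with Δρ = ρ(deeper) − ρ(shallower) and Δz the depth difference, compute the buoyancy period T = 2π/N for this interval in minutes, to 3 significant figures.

14.0 min

Δρ = 999.54 − 999.03 = 0.51 kg m⁻³ over Δz = 141 − 51 = 90 m.
N² = (9.81/1000) × (0.51/90) = 5.5590 × 10⁻⁵ s⁻².
N = √(5.5590 × 10⁻⁵) = 7.4559 × 10⁻³ rad s⁻¹, so T = 2π/N = 842.71 s = 14.045 min ≈ 14.0 min.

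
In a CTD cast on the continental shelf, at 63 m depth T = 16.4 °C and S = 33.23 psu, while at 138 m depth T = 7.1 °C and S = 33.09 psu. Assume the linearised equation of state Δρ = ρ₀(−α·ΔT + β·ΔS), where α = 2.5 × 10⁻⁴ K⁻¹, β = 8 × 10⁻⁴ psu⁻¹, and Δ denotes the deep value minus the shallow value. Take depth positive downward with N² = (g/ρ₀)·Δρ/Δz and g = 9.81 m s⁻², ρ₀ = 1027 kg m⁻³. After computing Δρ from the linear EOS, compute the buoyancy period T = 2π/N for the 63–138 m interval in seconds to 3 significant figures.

369 s

ΔT = -9.3 K, ΔS = -0.14 psu (deep − shallow).
Δρ/ρ₀ = −αΔT + βΔS = 2.325 × 10⁻³ − 1.12 × 10⁻⁴ = 2.213 × 10⁻³, so Δρ ≈ 2.273 kg m⁻³.
N² = (g/ρ₀)·Δρ/Δz = g·(Δρ/ρ₀)/Δz = 9.81 × 2.213 × 10⁻³ / 75 = 2.8946 × 10⁻⁴ s⁻².
N = √(2.8946 × 10⁻⁴) = 0.017014 rad s⁻¹ → T = 2π/N = 369.30 s ≈ 369 s.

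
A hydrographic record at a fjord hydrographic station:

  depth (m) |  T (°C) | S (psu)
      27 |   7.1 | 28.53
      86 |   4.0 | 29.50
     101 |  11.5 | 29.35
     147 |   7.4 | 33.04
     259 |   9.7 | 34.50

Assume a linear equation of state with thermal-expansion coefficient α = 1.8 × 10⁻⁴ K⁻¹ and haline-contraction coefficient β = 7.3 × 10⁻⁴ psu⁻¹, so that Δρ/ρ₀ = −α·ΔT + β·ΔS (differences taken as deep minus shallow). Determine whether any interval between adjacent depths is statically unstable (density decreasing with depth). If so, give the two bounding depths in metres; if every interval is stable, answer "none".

86–101 m

Evaluate Δρ/ρ₀ = −αΔT + βΔS across each adjacent pair:
  27–86 m: −αΔT+βΔS = −(1.8 × 10⁻⁴)(-3.1)+(7.3 × 10⁻⁴)(+0.97) = 1.3 × 10⁻³ → stable
  86–101 m: −αΔT+βΔS = −(1.8 × 10⁻⁴)(+7.5)+(7.3 × 10⁻⁴)(-0.15) = -1.5 × 10⁻³ → UNSTABLE
  101–147 m: −αΔT+βΔS = −(1.8 × 10⁻⁴)(-4.1)+(7.3 × 10⁻⁴)(+3.69) = 3.4 × 10⁻³ → stable
  147–259 m: −αΔT+βΔS = −(1.8 × 10⁻⁴)(+2.3)+(7.3 × 10⁻⁴)(+1.46) = 6.5 × 10⁻⁴ → stable
The 86–101 m interval has Δρ < 0: lighter water underlies denser water.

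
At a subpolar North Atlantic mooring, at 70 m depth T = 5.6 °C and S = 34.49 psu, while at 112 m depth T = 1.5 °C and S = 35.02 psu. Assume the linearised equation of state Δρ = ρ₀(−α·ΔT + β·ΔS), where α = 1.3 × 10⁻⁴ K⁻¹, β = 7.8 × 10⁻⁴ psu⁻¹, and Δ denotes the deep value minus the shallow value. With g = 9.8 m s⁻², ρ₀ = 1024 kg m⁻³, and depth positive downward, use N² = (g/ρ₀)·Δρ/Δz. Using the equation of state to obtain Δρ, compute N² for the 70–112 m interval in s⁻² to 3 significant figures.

ΔT = -4.1 K, ΔS = +0.53 psu (deep − shallow).
Δρ/ρ₀ = −αΔT + βΔS = 5.33 × 10⁻⁴ + 4.134 × 10⁻⁴ = 9.464 × 10⁻⁴, so Δρ ≈ 0.9691 kg m⁻³.
N² = (g/ρ₀)·Δρ/Δz = g·(Δρ/ρ₀)/Δz = 9.8 × 9.464 × 10⁻⁴ / 42 = 2.2083 × 10⁻⁴ s⁻² ≈ 2.21 × 10⁻⁴ s⁻².

2.21 × 10⁻⁴ s⁻²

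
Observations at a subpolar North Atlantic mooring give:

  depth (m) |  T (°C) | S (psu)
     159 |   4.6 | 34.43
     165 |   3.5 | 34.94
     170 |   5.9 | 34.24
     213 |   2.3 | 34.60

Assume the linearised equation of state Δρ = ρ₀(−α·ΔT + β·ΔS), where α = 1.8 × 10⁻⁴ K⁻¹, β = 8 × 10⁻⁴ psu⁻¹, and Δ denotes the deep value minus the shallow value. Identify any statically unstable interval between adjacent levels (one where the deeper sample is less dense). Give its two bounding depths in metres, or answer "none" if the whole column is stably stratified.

Evaluate Δρ/ρ₀ = −αΔT + βΔS across each adjacent pair:
  159–165 m: −αΔT+βΔS = −(1.8 × 10⁻⁴)(-1.1)+(8 × 10⁻⁴)(+0.51) = 6.1 × 10⁻⁴ → stable
  165–170 m: −αΔT+βΔS = −(1.8 × 10⁻⁴)(+2.4)+(8 × 10⁻⁴)(-0.70) = -9.9 × 10⁻⁴ → UNSTABLE
  170–213 m: −αΔT+βΔS = −(1.8 × 10⁻⁴)(-3.6)+(8 × 10⁻⁴)(+0.36) = 9.4 × 10⁻⁴ → stable
The 165–170 m interval has Δρ < 0: lighter water underlies denser water.

165–170 m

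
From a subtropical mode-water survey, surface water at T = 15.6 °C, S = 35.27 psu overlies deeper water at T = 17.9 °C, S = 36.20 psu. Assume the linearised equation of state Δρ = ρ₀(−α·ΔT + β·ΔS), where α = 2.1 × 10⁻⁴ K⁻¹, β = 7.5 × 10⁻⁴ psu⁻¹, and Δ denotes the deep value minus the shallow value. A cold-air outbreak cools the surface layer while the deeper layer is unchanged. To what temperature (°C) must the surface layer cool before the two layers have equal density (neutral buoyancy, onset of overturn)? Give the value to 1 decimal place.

14.6 °C

Neutral buoyancy requires Δρ = 0, i.e. −α(T_deep − T_surf′) + β(S_deep − S_surf) = 0.
T_surf′ = T_deep − (β/α)·ΔS = 17.9 − (7.5 × 10⁻⁴/2.1 × 10⁻⁴)·(+0.93) = 14.579 °C.
Cooling required: 15.6 − (14.579) = 1.021 °C.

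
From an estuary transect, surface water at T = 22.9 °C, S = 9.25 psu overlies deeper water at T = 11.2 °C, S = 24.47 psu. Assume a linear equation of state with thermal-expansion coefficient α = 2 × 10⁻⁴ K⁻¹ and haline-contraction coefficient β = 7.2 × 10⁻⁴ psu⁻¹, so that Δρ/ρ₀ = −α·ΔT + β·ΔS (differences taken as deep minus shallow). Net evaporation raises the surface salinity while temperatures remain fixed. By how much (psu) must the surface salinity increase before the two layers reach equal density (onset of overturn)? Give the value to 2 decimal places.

18.47 psu

Neutral buoyancy requires −α(T_deep − T_surf) + β(S_deep − S_surf′) = 0.
S_surf′ = S_deep − (α/β)·ΔT = 24.47 − (2 × 10⁻⁴/7.2 × 10⁻⁴)·(-11.7) = 27.7200 psu.
Increase required: 27.7200 − 9.25 = 18.4700 psu.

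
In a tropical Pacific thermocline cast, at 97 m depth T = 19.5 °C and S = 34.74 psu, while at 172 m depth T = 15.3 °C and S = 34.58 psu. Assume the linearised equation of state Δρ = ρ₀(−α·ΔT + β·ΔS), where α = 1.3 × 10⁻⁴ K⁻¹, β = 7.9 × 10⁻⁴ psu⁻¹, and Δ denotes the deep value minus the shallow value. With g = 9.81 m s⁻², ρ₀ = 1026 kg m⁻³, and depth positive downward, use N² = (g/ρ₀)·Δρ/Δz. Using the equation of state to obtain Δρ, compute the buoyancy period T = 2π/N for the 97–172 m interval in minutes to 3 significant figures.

ΔT = -4.2 K, ΔS = -0.16 psu (deep − shallow).
Δρ/ρ₀ = −αΔT + βΔS = 5.46 × 10⁻⁴ − 1.264 × 10⁻⁴ = 4.196 × 10⁻⁴, so Δρ ≈ 0.4305 kg m⁻³.
N² = (g/ρ₀)·Δρ/Δz = g·(Δρ/ρ₀)/Δz = 9.81 × 4.196 × 10⁻⁴ / 75 = 5.4884 × 10⁻⁵ s⁻².
N = √(5.4884 × 10⁻⁵) = 7.4084 × 10⁻³ rad s⁻¹ → T = 2π/N = 848.12 s = 14.135 min ≈ 14.1 min.

14.1 min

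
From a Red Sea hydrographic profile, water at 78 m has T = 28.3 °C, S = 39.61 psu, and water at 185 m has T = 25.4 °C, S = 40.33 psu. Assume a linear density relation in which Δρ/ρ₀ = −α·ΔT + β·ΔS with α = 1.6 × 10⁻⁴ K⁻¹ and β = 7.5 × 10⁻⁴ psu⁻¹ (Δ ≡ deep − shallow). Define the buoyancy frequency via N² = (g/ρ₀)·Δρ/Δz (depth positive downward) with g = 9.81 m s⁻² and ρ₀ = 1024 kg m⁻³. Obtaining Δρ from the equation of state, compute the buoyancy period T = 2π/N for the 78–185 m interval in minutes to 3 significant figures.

10.9 min

ΔT = -2.9 K, ΔS = +0.72 psu (deep − shallow).
Δρ/ρ₀ = −αΔT + βΔS = 4.64 × 10⁻⁴ + 5.40 × 10⁻⁴ = 1.004 × 10⁻³, so Δρ ≈ 1.028 kg m⁻³.
N² = (g/ρ₀)·Δρ/Δz = g·(Δρ/ρ₀)/Δz = 9.81 × 1.004 × 10⁻³ / 107 = 9.2049 × 10⁻⁵ s⁻².
N = √(9.2049 × 10⁻⁵) = 9.5942 × 10⁻³ rad s⁻¹ → T = 2π/N = 654.89 s = 10.915 min ≈ 10.9 min.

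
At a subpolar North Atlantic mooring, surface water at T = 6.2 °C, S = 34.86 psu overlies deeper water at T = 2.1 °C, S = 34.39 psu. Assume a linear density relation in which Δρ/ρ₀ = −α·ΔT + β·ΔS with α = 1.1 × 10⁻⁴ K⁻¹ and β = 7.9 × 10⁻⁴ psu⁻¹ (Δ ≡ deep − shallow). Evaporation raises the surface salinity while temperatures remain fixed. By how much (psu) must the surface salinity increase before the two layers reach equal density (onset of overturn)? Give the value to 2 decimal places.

Neutral buoyancy requires −α(T_deep − T_surf) + β(S_deep − S_surf′) = 0.
S_surf′ = S_deep − (α/β)·ΔT = 34.39 − (1.1 × 10⁻⁴/7.9 × 10⁻⁴)·(-4.1) = 34.9609 psu.
Increase required: 34.9609 − 34.86 = 0.1009 psu.

0.10 psu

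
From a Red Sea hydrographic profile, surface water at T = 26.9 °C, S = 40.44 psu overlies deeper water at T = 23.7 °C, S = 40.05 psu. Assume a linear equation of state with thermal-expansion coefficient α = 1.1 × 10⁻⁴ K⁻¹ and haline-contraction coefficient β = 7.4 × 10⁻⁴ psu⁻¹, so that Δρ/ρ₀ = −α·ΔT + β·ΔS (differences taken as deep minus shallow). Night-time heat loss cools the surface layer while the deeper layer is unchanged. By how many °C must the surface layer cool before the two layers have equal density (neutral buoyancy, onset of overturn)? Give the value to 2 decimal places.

Neutral buoyancy requires Δρ = 0, i.e. −α(T_deep − T_surf′) + β(S_deep − S_surf) = 0.
T_surf′ = T_deep − (β/α)·ΔS = 23.7 − (7.4 × 10⁻⁴/1.1 × 10⁻⁴)·(-0.39) = 26.3236 °C.
Cooling required: 26.9 − (26.3236) = 0.5764 °C.

0.58 °C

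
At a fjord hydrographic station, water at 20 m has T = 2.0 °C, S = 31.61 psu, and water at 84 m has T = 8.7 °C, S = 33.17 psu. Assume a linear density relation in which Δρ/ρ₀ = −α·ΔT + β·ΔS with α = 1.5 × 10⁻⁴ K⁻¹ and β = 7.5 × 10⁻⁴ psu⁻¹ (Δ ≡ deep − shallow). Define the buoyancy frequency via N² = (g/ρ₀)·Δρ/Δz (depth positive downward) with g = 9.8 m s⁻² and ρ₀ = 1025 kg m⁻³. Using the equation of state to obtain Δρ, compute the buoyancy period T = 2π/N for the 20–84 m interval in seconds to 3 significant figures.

ΔT = +6.7 K, ΔS = +1.56 psu (deep − shallow).
Δρ/ρ₀ = −αΔT + βΔS = -1.005 × 10⁻³ + 1.17 × 10⁻³ = 1.65 × 10⁻⁴, so Δρ ≈ 0.1691 kg m⁻³.
N² = (g/ρ₀)·Δρ/Δz = g·(Δρ/ρ₀)/Δz = 9.8 × 1.65 × 10⁻⁴ / 64 = 2.5266 × 10⁻⁵ s⁻².
N = √(2.5266 × 10⁻⁵) = 5.0265 × 10⁻³ rad s⁻¹ → T = 2π/N = 1.2500 × 10³ s ≈ 1.25 × 10³ s.

1.25 × 10³ s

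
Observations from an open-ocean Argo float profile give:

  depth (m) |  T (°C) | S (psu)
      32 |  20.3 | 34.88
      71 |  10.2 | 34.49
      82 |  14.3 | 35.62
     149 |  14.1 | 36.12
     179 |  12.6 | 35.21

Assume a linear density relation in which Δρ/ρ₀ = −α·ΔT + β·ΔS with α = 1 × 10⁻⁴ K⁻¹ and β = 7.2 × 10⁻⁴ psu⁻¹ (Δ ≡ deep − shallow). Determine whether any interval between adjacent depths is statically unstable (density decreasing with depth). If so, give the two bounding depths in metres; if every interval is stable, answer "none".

Evaluate Δρ/ρ₀ = −αΔT + βΔS across each adjacent pair:
  32–71 m: −αΔT+βΔS = −(1 × 10⁻⁴)(-10.1)+(7.2 × 10⁻⁴)(-0.39) = 7.3 × 10⁻⁴ → stable
  71–82 m: −αΔT+βΔS = −(1 × 10⁻⁴)(+4.1)+(7.2 × 10⁻⁴)(+1.13) = 4.0 × 10⁻⁴ → stable
  82–149 m: −αΔT+βΔS = −(1 × 10⁻⁴)(-0.2)+(7.2 × 10⁻⁴)(+0.50) = 3.8 × 10⁻⁴ → stable
  149–179 m: −αΔT+βΔS = −(1 × 10⁻⁴)(-1.5)+(7.2 × 10⁻⁴)(-0.91) = -5.1 × 10⁻⁴ → UNSTABLE
The 149–179 m interval has Δρ < 0: lighter water underlies denser water.

149–179 m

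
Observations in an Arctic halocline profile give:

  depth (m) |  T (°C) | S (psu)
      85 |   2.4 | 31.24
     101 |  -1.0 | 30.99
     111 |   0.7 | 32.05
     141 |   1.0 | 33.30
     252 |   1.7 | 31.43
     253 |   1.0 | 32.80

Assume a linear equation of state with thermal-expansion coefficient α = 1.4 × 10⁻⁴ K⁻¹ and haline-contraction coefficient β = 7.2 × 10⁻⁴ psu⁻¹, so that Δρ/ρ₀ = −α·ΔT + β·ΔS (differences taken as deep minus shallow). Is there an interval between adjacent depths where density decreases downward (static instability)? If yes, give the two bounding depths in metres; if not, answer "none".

141–252 m

Evaluate Δρ/ρ₀ = −αΔT + βΔS across each adjacent pair:
  85–101 m: −αΔT+βΔS = −(1.4 × 10⁻⁴)(-3.4)+(7.2 × 10⁻⁴)(-0.25) = 3.0 × 10⁻⁴ → stable
  101–111 m: −αΔT+βΔS = −(1.4 × 10⁻⁴)(+1.7)+(7.2 × 10⁻⁴)(+1.06) = 5.3 × 10⁻⁴ → stable
  111–141 m: −αΔT+βΔS = −(1.4 × 10⁻⁴)(+0.3)+(7.2 × 10⁻⁴)(+1.25) = 8.6 × 10⁻⁴ → stable
  141–252 m: −αΔT+βΔS = −(1.4 × 10⁻⁴)(+0.7)+(7.2 × 10⁻⁴)(-1.87) = -1.4 × 10⁻³ → UNSTABLE
  252–253 m: −αΔT+βΔS = −(1.4 × 10⁻⁴)(-0.7)+(7.2 × 10⁻⁴)(+1.37) = 1.1 × 10⁻³ → stable
The 141–252 m interval has Δρ < 0: lighter water underlies denser water.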